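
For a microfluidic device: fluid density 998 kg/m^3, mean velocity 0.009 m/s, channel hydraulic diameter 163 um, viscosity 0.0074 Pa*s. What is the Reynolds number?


Step 1: Convert Dh to meters: Dh = 163e-6 m
Step 2: Re = rho * v * Dh / mu
Re = 998 * 0.009 * 163e-6 / 0.0074
Re = 0.198


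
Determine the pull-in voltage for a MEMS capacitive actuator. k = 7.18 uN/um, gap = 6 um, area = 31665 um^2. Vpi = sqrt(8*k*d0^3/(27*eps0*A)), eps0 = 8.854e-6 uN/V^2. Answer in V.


Step 1: Compute numerator: 8 * k * d0^3 = 8 * 7.18 * 6^3 = 12407.04
Step 2: Compute denominator: 27 * eps0 * A = 27 * 8.854e-6 * 31665 = 7.569772
Step 3: Vpi = sqrt(12407.04 / 7.569772)
Vpi = 40.48 V


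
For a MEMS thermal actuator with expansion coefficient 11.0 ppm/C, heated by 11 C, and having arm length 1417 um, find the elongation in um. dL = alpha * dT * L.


Step 1: Convert CTE: alpha = 11.0 ppm/C = 11.0e-6 /C
Step 2: dL = 11.0e-6 * 11 * 1417
dL = 0.1715 um


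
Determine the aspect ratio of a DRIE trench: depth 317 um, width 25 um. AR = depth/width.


Step 1: AR = depth / width
Step 2: AR = 317 / 25
AR = 12.7


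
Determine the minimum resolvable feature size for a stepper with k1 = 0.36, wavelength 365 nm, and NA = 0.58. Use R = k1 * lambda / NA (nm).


Step 1: Identify values: k1 = 0.36, lambda = 365 nm, NA = 0.58
Step 2: R = k1 * lambda / NA
R = 0.36 * 365 / 0.58
R = 226.6 nm


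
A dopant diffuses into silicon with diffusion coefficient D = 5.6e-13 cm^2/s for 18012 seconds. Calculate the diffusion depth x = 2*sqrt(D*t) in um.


Step 1: Compute D*t = 5.6e-13 * 18012 = 1.008672e-08 cm^2
Step 2: sqrt(D*t) = 1.00433e-04 cm
Step 3: x = 2 * 1.00433e-04 cm = 2.00866e-04 cm
Step 4: Convert to um (1 cm = 1e4 um): x = 2.009 um


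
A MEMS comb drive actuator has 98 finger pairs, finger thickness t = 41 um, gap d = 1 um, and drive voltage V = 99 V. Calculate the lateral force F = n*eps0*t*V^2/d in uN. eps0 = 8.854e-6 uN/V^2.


Step 1: Parameters: n=98, eps0=8.854e-6 uN/V^2, t=41 um, V=99 V, d=1 um
Step 2: V^2 = 9801
Step 3: F = 98 * 8.854e-6 * 41 * 9801 / 1
F = 348.674 uN


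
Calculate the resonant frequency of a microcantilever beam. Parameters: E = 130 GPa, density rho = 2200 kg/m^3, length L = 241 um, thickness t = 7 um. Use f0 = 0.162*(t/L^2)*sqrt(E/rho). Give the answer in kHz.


Step 1: Convert units to SI.
t_SI = 7e-6 m, L_SI = 241e-6 m
Step 2: Calculate sqrt(E/rho).
sqrt(130e9 / 2200) = 7687.06 m/s
Step 3: Compute f0.
f0 = 0.162 * 7e-6 / (241e-6)^2 * 7687.06 = 150085.7 Hz = 150.09 kHz


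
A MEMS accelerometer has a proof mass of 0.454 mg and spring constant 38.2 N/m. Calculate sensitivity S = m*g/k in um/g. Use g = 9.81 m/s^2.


Step 1: Convert mass: m = 0.454 mg = 4.54e-07 kg
Step 2: S = m * g / k = 4.54e-07 * 9.81 / 38.2
Step 3: S = 1.17e-07 m/g
Step 4: Convert to um/g: S = 0.117 um/g


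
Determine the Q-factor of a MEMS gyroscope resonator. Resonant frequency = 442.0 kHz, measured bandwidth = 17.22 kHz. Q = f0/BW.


Step 1: Q = f0 / bandwidth
Step 2: Q = 442.0 / 17.22
Q = 25.7


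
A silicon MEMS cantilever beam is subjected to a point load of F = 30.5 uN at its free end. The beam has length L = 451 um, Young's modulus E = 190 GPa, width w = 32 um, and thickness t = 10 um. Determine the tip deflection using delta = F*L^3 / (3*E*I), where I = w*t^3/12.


Step 1: Calculate the second moment of area.
I = w * t^3 / 12 = 32 * 10^3 / 12 = 2666.6667 um^4
Step 2: Convert E to consistent units (1 GPa = 1000 uN/um^2).
E = 190 GPa = 190000 uN/um^2
Step 3: Calculate tip deflection.
delta = F * L^3 / (3 * E * I)
delta = 30.5 * 451^3 / (3 * 190000 * 2666.6667)
delta = 1.8407 um


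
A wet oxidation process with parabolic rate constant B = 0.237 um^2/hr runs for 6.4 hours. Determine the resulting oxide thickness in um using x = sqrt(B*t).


Step 1: Compute B*t = 0.237 * 6.4 = 1.5168
Step 2: x = sqrt(1.5168)
x = 1.232 um


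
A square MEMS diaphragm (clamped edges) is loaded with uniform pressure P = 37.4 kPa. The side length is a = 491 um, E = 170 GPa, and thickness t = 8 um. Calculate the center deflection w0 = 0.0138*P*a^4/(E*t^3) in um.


Step 1: Convert pressure to compatible units (E is in GPa, so P in GPa).
P = 37.4 kPa = 37.4e-6 GPa
Step 2: Compute numerator: 0.0138 * P * a^4.
a^4 = 491^4 = 58120048561
numerator = 0.0138 * 37.4e-6 * 58120048561 = 2.99969e+04
Step 3: Compute denominator: E * t^3 = 170 * 8^3 = 87040
Step 4: w0 = numerator / denominator = 2.99969e+04 / 87040 = 0.3446 um


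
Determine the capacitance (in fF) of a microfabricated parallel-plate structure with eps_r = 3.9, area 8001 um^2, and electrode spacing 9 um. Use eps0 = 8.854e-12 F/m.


Step 1: Convert area to m^2: A = 8001e-12 m^2
Step 2: Convert gap to m: d = 9e-6 m
Step 3: C = eps0 * eps_r * A / d
C = 8.854e-12 * 3.9 * 8001e-12 / 9e-6
Step 4: Convert to fF (multiply by 1e15).
C = 30.7 fF


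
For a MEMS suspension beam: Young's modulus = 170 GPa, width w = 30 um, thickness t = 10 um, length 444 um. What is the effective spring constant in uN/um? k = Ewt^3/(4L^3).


Step 1: Convert E to consistent units (1 GPa = 1000 uN/um^2).
E = 170 GPa = 170000 uN/um^2
Step 2: Compute t^3 = 10^3 = 1000
Step 3: Compute L^3 = 444^3 = 87528384
Step 4: k = 170000 * 30 * 1000 / (4 * 87528384)
k = 14.5667 uN/um


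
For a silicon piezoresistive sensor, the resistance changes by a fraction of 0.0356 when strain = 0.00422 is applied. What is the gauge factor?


Step 1: Identify values.
dR/R = 0.0356, strain = 0.00422
Step 2: GF = (dR/R) / strain = 0.0356 / 0.00422
GF = 8.4


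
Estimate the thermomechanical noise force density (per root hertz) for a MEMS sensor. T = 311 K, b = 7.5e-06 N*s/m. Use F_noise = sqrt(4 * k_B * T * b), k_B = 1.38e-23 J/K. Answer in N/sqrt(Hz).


Step 1: Compute 4 * k_B * T * b
= 4 * 1.38e-23 * 311 * 7.5e-06
= 1.2875e-25 N^2/Hz
Step 2: F_noise = sqrt(1.2875e-25)
F_noise = 3.59e-13 N/sqrt(Hz)


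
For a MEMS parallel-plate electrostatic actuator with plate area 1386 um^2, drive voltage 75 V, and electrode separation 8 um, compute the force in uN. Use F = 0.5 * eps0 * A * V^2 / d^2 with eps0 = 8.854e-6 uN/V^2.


Step 1: Identify parameters.
eps0 = 8.854e-6 uN/V^2, A = 1386 um^2, V = 75 V, d = 8 um
Step 2: Compute V^2 = 75^2 = 5625
Step 3: Compute d^2 = 8^2 = 64
Step 4: F = 0.5 * 8.854e-6 * 1386 * 5625 / 64
F = 0.539 uN


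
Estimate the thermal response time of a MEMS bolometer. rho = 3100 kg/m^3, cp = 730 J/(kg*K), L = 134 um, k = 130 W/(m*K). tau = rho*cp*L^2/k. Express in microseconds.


Step 1: Convert L to m: L = 134e-6 m
Step 2: L^2 = (134e-6)^2 = 1.7956e-08 m^2
Step 3: tau = 3100 * 730 * 1.7956e-08 / 130 = 3.1257252e-04 s
Step 4: Convert to microseconds (multiply by 1e6).
tau = 312.573 us


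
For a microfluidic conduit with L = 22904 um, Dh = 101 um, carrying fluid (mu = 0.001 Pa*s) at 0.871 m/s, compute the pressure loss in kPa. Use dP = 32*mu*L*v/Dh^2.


Step 1: Convert to SI: L = 22904e-6 m, Dh = 101e-6 m
Step 2: dP = 32 * 0.001 * 22904e-6 * 0.871 / (101e-6)^2
Step 3: dP = 62580.17 Pa
Step 4: Convert to kPa: dP = 62.58 kPa


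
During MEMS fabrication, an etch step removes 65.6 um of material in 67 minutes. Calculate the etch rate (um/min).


Step 1: Etch rate = depth / time
Step 2: rate = 65.6 / 67
rate = 0.979 um/min


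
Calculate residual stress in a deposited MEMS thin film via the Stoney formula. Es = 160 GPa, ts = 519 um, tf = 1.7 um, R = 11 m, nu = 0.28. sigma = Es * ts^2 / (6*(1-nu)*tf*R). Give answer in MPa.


Step 1: Compute numerator: Es * ts^2 = 160 * 519^2 = 43097760 (GPa*um^2)
Step 2: Compute denominator (R in um): 6*(1-nu)*tf*R = 6*0.72*1.7*11e6 = 80784000.0 (um^2)
Step 3: sigma (GPa) = 43097760 / 80784000.0 = 5.33494e-01 GPa
Step 4: Convert to MPa (x1000): sigma = 533.5 MPa


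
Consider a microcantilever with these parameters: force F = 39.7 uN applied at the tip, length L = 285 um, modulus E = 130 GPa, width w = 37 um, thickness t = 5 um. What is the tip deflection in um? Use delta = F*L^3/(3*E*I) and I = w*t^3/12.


Step 1: Calculate the second moment of area.
I = w * t^3 / 12 = 37 * 5^3 / 12 = 385.4167 um^4
Step 2: Convert E to consistent units (1 GPa = 1000 uN/um^2).
E = 130 GPa = 130000 uN/um^2
Step 3: Calculate tip deflection.
delta = F * L^3 / (3 * E * I)
delta = 39.7 * 285^3 / (3 * 130000 * 385.4167)
delta = 6.1141 um


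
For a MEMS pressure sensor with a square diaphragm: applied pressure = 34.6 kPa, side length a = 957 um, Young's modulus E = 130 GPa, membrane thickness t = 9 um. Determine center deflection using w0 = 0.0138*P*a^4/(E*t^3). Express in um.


Step 1: Convert pressure to compatible units (E is in GPa, so P in GPa).
P = 34.6 kPa = 34.6e-6 GPa
Step 2: Compute numerator: 0.0138 * P * a^4.
a^4 = 957^4 = 838779390801
numerator = 0.0138 * 34.6e-6 * 838779390801 = 4.005e+05
Step 3: Compute denominator: E * t^3 = 130 * 9^3 = 94770
Step 4: w0 = numerator / denominator = 4.005e+05 / 94770 = 4.226 um


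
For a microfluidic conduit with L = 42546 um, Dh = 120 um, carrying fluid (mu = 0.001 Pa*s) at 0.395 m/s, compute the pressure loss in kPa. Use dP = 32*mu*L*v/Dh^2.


Step 1: Convert to SI: L = 42546e-6 m, Dh = 120e-6 m
Step 2: dP = 32 * 0.001 * 42546e-6 * 0.395 / (120e-6)^2
Step 3: dP = 37345.93 Pa
Step 4: Convert to kPa: dP = 37.35 kPa


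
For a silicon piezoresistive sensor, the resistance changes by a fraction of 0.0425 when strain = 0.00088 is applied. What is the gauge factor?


Step 1: Identify values.
dR/R = 0.0425, strain = 0.00088
Step 2: GF = (dR/R) / strain = 0.0425 / 0.00088
GF = 48.3


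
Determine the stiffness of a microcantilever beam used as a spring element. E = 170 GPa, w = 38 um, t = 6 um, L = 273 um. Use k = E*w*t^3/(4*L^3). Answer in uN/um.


Step 1: Convert E to consistent units (1 GPa = 1000 uN/um^2).
E = 170 GPa = 170000 uN/um^2
Step 2: Compute t^3 = 6^3 = 216
Step 3: Compute L^3 = 273^3 = 20346417
Step 4: k = 170000 * 38 * 216 / (4 * 20346417)
k = 17.145 uN/um


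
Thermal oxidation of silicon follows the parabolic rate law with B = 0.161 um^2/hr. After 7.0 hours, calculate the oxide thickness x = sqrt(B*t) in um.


Step 1: Compute B*t = 0.161 * 7.0 = 1.127
Step 2: x = sqrt(1.127)
x = 1.062 um


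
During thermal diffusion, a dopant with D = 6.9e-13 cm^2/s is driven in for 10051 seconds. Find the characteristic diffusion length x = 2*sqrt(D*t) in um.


Step 1: Compute D*t = 6.9e-13 * 10051 = 6.93519e-09 cm^2
Step 2: sqrt(D*t) = 8.32778e-05 cm
Step 3: x = 2 * 8.32778e-05 cm = 1.665556e-04 cm
Step 4: Convert to um (1 cm = 1e4 um): x = 1.666 um


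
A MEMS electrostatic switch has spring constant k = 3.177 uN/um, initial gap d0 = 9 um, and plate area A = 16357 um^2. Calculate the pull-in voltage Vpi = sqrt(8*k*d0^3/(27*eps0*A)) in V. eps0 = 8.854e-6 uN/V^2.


Step 1: Compute numerator: 8 * k * d0^3 = 8 * 3.177 * 9^3 = 18528.264
Step 2: Compute denominator: 27 * eps0 * A = 27 * 8.854e-6 * 16357 = 3.910272
Step 3: Vpi = sqrt(18528.264 / 3.910272)
Vpi = 68.84 V


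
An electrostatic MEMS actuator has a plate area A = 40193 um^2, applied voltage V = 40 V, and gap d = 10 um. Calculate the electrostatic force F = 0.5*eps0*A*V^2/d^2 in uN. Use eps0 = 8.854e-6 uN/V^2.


Step 1: Identify parameters.
eps0 = 8.854e-6 uN/V^2, A = 40193 um^2, V = 40 V, d = 10 um
Step 2: Compute V^2 = 40^2 = 1600
Step 3: Compute d^2 = 10^2 = 100
Step 4: F = 0.5 * 8.854e-6 * 40193 * 1600 / 100
F = 2.847 uN


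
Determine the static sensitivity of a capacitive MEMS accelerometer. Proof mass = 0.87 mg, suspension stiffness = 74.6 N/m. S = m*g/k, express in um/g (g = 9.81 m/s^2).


Step 1: Convert mass: m = 0.87 mg = 8.70e-07 kg
Step 2: S = m * g / k = 8.70e-07 * 9.81 / 74.6
Step 3: S = 1.14e-07 m/g
Step 4: Convert to um/g: S = 0.114 um/g


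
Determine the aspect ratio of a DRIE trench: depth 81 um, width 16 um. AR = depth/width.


Step 1: AR = depth / width
Step 2: AR = 81 / 16
AR = 5.1


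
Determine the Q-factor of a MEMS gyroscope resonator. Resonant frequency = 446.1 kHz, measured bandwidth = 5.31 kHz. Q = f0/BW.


Step 1: Q = f0 / bandwidth
Step 2: Q = 446.1 / 5.31
Q = 84.0


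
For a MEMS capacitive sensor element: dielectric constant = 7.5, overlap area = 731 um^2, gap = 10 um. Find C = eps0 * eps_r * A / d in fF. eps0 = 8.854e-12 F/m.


Step 1: Convert area to m^2: A = 731e-12 m^2
Step 2: Convert gap to m: d = 10e-6 m
Step 3: C = eps0 * eps_r * A / d
C = 8.854e-12 * 7.5 * 731e-12 / 10e-6
Step 4: Convert to fF (multiply by 1e15).
C = 4.85 fF


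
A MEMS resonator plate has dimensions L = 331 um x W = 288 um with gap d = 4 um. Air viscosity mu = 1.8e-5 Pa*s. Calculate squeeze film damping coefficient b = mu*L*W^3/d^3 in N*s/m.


Step 1: Convert to SI.
L = 331e-6 m, W = 288e-6 m, d = 4e-6 m
Step 2: W^3 = (288e-6)^3 = 2.39e-11 m^3
Step 3: d^3 = (4e-6)^3 = 6.40e-17 m^3
Step 4: b = 1.8e-5 * 331e-6 * 2.39e-11 / 6.40e-17
b = 2.22e-03 N*s/m


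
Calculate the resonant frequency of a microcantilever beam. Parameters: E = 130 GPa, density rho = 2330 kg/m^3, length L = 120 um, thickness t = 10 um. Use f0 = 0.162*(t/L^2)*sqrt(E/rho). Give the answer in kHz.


Step 1: Convert units to SI.
t_SI = 10e-6 m, L_SI = 120e-6 m
Step 2: Calculate sqrt(E/rho).
sqrt(130e9 / 2330) = 7469.54 m/s
Step 3: Compute f0.
f0 = 0.162 * 10e-6 / (120e-6)^2 * 7469.54 = 840323.3 Hz = 840.32 kHz


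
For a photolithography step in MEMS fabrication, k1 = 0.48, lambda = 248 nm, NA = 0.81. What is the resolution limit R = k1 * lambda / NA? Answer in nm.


Step 1: Identify values: k1 = 0.48, lambda = 248 nm, NA = 0.81
Step 2: R = k1 * lambda / NA
R = 0.48 * 248 / 0.81
R = 147.0 nm


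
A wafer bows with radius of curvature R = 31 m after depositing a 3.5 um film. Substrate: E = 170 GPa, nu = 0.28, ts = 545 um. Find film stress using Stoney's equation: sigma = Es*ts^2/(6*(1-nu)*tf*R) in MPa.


Step 1: Compute numerator: Es * ts^2 = 170 * 545^2 = 50494250 (GPa*um^2)
Step 2: Compute denominator (R in um): 6*(1-nu)*tf*R = 6*0.72*3.5*31e6 = 468720000.0 (um^2)
Step 3: sigma (GPa) = 50494250 / 468720000.0 = 1.07728e-01 GPa
Step 4: Convert to MPa (x1000): sigma = 107.7 MPa


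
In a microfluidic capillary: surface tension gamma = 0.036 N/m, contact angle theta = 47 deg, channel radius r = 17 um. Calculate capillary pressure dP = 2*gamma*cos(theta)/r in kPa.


Step 1: cos(47 deg) = 0.682
Step 2: Convert r to m: r = 17e-6 m
Step 3: dP = 2 * 0.036 * 0.682 / 17e-6 = 2888.5 Pa
Step 4: Convert Pa to kPa (divide by 1000).
dP = 2.89 kPa


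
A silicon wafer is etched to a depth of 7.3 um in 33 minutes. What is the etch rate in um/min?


Step 1: Etch rate = depth / time
Step 2: rate = 7.3 / 33
rate = 0.221 um/min


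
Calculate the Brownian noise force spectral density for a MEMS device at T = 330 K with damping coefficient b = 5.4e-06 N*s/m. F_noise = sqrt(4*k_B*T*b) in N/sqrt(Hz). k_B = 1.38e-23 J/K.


Step 1: Compute 4 * k_B * T * b
= 4 * 1.38e-23 * 330 * 5.4e-06
= 9.8366e-26 N^2/Hz
Step 2: F_noise = sqrt(9.8366e-26)
F_noise = 3.14e-13 N/sqrt(Hz)


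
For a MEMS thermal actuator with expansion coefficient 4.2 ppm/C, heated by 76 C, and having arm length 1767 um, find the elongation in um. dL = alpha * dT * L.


Step 1: Convert CTE: alpha = 4.2 ppm/C = 4.2e-6 /C
Step 2: dL = 4.2e-6 * 76 * 1767
dL = 0.564 um


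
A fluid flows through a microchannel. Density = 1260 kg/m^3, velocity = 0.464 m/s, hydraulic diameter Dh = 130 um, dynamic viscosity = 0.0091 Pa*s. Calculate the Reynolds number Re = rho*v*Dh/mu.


Step 1: Convert Dh to meters: Dh = 130e-6 m
Step 2: Re = rho * v * Dh / mu
Re = 1260 * 0.464 * 130e-6 / 0.0091
Re = 8.352


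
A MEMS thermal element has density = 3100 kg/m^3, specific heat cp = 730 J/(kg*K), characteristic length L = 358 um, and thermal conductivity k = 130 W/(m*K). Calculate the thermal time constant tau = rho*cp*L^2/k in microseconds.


Step 1: Convert L to m: L = 358e-6 m
Step 2: L^2 = (358e-6)^2 = 1.28164e-07 m^2
Step 3: tau = 3100 * 730 * 1.28164e-07 / 130 = 2.23103948e-03 s
Step 4: Convert to microseconds (multiply by 1e6).
tau = 2231.039 us


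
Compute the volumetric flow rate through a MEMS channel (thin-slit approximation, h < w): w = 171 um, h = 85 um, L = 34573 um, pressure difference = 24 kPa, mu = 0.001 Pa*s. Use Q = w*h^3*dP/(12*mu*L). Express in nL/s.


Step 1: Convert all dimensions to SI (meters).
w = 171e-6 m, h = 85e-6 m, L = 34573e-6 m, dP = 24e3 Pa
Step 2: Q = w * h^3 * dP / (12 * mu * L)
Q = 171e-6 * (85e-6)^3 * 24e3 / (12 * 0.001 * 34573e-6) = 6.07499349e-09 m^3/s
Step 3: Convert Q from m^3/s to nL/s (1 m^3 = 1e12 nL, so multiply by 1e12).
Q = 6074.993 nL/s


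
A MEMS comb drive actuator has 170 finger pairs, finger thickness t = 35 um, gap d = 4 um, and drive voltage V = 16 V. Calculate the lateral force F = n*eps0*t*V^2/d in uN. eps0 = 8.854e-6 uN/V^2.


Step 1: Parameters: n=170, eps0=8.854e-6 uN/V^2, t=35 um, V=16 V, d=4 um
Step 2: V^2 = 256
Step 3: F = 170 * 8.854e-6 * 35 * 256 / 4
F = 3.372 uN


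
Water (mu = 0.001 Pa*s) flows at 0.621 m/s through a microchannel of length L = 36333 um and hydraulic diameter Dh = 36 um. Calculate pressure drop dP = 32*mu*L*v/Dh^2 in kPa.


Step 1: Convert to SI: L = 36333e-6 m, Dh = 36e-6 m
Step 2: dP = 32 * 0.001 * 36333e-6 * 0.621 / (36e-6)^2
Step 3: dP = 557106.00 Pa
Step 4: Convert to kPa: dP = 557.11 kPa


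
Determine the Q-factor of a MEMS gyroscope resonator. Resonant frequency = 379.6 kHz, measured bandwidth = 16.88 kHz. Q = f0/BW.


Step 1: Q = f0 / bandwidth
Step 2: Q = 379.6 / 16.88
Q = 22.5


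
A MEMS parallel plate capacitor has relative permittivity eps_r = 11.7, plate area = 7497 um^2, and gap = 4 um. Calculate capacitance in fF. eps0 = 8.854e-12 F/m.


Step 1: Convert area to m^2: A = 7497e-12 m^2
Step 2: Convert gap to m: d = 4e-6 m
Step 3: C = eps0 * eps_r * A / d
C = 8.854e-12 * 11.7 * 7497e-12 / 4e-6
Step 4: Convert to fF (multiply by 1e15).
C = 194.16 fF


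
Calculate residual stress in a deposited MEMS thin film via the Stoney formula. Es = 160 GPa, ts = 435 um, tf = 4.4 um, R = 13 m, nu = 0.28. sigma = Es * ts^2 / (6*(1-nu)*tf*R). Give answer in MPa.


Step 1: Compute numerator: Es * ts^2 = 160 * 435^2 = 30276000 (GPa*um^2)
Step 2: Compute denominator (R in um): 6*(1-nu)*tf*R = 6*0.72*4.4*13e6 = 247104000.0 (um^2)
Step 3: sigma (GPa) = 30276000 / 247104000.0 = 1.22523e-01 GPa
Step 4: Convert to MPa (x1000): sigma = 122.5 MPa


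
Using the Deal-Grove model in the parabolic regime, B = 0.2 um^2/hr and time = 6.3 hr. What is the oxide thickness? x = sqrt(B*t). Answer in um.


Step 1: Compute B*t = 0.2 * 6.3 = 1.26
Step 2: x = sqrt(1.26)
x = 1.122 um


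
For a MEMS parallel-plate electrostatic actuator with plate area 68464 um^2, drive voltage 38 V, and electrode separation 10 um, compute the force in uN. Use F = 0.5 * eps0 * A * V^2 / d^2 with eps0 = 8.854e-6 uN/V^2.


Step 1: Identify parameters.
eps0 = 8.854e-6 uN/V^2, A = 68464 um^2, V = 38 V, d = 10 um
Step 2: Compute V^2 = 38^2 = 1444
Step 3: Compute d^2 = 10^2 = 100
Step 4: F = 0.5 * 8.854e-6 * 68464 * 1444 / 100
F = 4.377 uN


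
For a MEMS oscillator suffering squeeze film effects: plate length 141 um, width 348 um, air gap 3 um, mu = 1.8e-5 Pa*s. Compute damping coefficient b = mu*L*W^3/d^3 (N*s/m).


Step 1: Convert to SI.
L = 141e-6 m, W = 348e-6 m, d = 3e-6 m
Step 2: W^3 = (348e-6)^3 = 4.21e-11 m^3
Step 3: d^3 = (3e-6)^3 = 2.70e-17 m^3
Step 4: b = 1.8e-5 * 141e-6 * 4.21e-11 / 2.70e-17
b = 3.96e-03 N*s/m


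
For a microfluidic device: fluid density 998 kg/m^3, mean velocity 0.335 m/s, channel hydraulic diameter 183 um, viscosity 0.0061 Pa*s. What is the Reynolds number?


Step 1: Convert Dh to meters: Dh = 183e-6 m
Step 2: Re = rho * v * Dh / mu
Re = 998 * 0.335 * 183e-6 / 0.0061
Re = 10.03


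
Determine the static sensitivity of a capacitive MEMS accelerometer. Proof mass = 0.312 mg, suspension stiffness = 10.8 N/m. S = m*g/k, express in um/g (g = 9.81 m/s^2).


Step 1: Convert mass: m = 0.312 mg = 3.12e-07 kg
Step 2: S = m * g / k = 3.12e-07 * 9.81 / 10.8
Step 3: S = 2.83e-07 m/g
Step 4: Convert to um/g: S = 0.283 um/g


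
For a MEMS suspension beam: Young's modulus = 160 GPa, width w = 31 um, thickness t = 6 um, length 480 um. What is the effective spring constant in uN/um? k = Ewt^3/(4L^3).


Step 1: Convert E to consistent units (1 GPa = 1000 uN/um^2).
E = 160 GPa = 160000 uN/um^2
Step 2: Compute t^3 = 6^3 = 216
Step 3: Compute L^3 = 480^3 = 110592000
Step 4: k = 160000 * 31 * 216 / (4 * 110592000)
k = 2.4219 uN/um


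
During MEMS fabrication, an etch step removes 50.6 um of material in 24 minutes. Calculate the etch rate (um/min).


Step 1: Etch rate = depth / time
Step 2: rate = 50.6 / 24
rate = 2.108 um/min


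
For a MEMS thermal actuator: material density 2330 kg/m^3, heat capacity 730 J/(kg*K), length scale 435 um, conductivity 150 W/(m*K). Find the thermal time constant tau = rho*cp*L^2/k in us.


Step 1: Convert L to m: L = 435e-6 m
Step 2: L^2 = (435e-6)^2 = 1.89225e-07 m^2
Step 3: tau = 2330 * 730 * 1.89225e-07 / 150 = 2.14568535e-03 s
Step 4: Convert to microseconds (multiply by 1e6).
tau = 2145.685 us


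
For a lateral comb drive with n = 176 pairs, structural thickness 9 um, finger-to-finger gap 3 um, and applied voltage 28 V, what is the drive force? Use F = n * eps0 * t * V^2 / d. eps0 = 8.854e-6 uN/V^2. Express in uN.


Step 1: Parameters: n=176, eps0=8.854e-6 uN/V^2, t=9 um, V=28 V, d=3 um
Step 2: V^2 = 784
Step 3: F = 176 * 8.854e-6 * 9 * 784 / 3
F = 3.665 uN


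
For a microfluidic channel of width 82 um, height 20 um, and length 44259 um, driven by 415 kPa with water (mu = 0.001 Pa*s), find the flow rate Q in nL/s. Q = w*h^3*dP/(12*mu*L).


Step 1: Convert all dimensions to SI (meters).
w = 82e-6 m, h = 20e-6 m, L = 44259e-6 m, dP = 415e3 Pa
Step 2: Q = w * h^3 * dP / (12 * mu * L)
Q = 82e-6 * (20e-6)^3 * 415e3 / (12 * 0.001 * 44259e-6) = 5.1258878e-10 m^3/s
Step 3: Convert Q from m^3/s to nL/s (1 m^3 = 1e12 nL, so multiply by 1e12).
Q = 512.589 nL/s


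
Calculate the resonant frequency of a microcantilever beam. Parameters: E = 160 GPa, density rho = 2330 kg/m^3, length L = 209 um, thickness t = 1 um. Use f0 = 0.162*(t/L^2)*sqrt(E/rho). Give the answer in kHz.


Step 1: Convert units to SI.
t_SI = 1e-6 m, L_SI = 209e-6 m
Step 2: Calculate sqrt(E/rho).
sqrt(160e9 / 2330) = 8286.71 m/s
Step 3: Compute f0.
f0 = 0.162 * 1e-6 / (209e-6)^2 * 8286.71 = 30733.0 Hz = 30.73 kHz


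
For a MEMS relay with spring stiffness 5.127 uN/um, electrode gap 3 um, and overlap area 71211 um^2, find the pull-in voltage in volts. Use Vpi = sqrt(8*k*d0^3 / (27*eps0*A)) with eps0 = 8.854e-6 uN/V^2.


Step 1: Compute numerator: 8 * k * d0^3 = 8 * 5.127 * 3^3 = 1107.432
Step 2: Compute denominator: 27 * eps0 * A = 27 * 8.854e-6 * 71211 = 17.023559
Step 3: Vpi = sqrt(1107.432 / 17.023559)
Vpi = 8.07 V


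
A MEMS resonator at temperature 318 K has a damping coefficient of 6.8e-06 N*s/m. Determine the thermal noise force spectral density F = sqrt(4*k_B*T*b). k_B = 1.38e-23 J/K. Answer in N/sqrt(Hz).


Step 1: Compute 4 * k_B * T * b
= 4 * 1.38e-23 * 318 * 6.8e-06
= 1.1936e-25 N^2/Hz
Step 2: F_noise = sqrt(1.1936e-25)
F_noise = 3.45e-13 N/sqrt(Hz)


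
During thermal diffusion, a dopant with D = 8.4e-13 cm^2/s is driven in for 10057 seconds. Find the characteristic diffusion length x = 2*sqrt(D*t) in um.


Step 1: Compute D*t = 8.4e-13 * 10057 = 8.44788e-09 cm^2
Step 2: sqrt(D*t) = 9.19123e-05 cm
Step 3: x = 2 * 9.19123e-05 cm = 1.838246e-04 cm
Step 4: Convert to um (1 cm = 1e4 um): x = 1.838 um


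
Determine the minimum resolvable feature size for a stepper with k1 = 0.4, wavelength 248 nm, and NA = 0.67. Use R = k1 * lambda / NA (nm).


Step 1: Identify values: k1 = 0.4, lambda = 248 nm, NA = 0.67
Step 2: R = k1 * lambda / NA
R = 0.4 * 248 / 0.67
R = 148.1 nm


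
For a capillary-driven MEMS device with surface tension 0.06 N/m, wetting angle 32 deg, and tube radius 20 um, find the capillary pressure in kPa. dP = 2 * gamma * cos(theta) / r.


Step 1: cos(32 deg) = 0.848
Step 2: Convert r to m: r = 20e-6 m
Step 3: dP = 2 * 0.06 * 0.848 / 20e-6 = 5088.0 Pa
Step 4: Convert Pa to kPa (divide by 1000).
dP = 5.09 kPa


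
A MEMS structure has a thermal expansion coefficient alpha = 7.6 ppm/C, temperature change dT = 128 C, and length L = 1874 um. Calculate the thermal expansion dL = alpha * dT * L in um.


Step 1: Convert CTE: alpha = 7.6 ppm/C = 7.6e-6 /C
Step 2: dL = 7.6e-6 * 128 * 1874
dL = 1.823 um


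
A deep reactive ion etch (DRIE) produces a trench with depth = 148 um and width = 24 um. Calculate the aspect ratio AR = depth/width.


Step 1: AR = depth / width
Step 2: AR = 148 / 24
AR = 6.2


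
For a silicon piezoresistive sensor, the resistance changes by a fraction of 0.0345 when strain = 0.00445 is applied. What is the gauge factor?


Step 1: Identify values.
dR/R = 0.0345, strain = 0.00445
Step 2: GF = (dR/R) / strain = 0.0345 / 0.00445
GF = 7.8


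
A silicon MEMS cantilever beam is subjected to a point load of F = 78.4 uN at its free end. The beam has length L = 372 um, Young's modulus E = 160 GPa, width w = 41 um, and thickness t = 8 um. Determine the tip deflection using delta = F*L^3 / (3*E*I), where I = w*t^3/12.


Step 1: Calculate the second moment of area.
I = w * t^3 / 12 = 41 * 8^3 / 12 = 1749.3333 um^4
Step 2: Convert E to consistent units (1 GPa = 1000 uN/um^2).
E = 160 GPa = 160000 uN/um^2
Step 3: Calculate tip deflection.
delta = F * L^3 / (3 * E * I)
delta = 78.4 * 372^3 / (3 * 160000 * 1749.3333)
delta = 4.8065 um


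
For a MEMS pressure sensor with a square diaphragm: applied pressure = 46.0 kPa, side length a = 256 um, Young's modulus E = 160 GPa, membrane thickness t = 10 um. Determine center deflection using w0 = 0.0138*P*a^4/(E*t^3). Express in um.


Step 1: Convert pressure to compatible units (E is in GPa, so P in GPa).
P = 46.0 kPa = 46.0e-6 GPa
Step 2: Compute numerator: 0.0138 * P * a^4.
a^4 = 256^4 = 4294967296
numerator = 0.0138 * 46.0e-6 * 4294967296 = 2.726e+03
Step 3: Compute denominator: E * t^3 = 160 * 10^3 = 160000
Step 4: w0 = numerator / denominator = 2.726e+03 / 160000 = 0.017 um


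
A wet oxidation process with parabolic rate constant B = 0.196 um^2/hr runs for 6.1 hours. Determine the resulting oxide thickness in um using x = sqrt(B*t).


Step 1: Compute B*t = 0.196 * 6.1 = 1.1956
Step 2: x = sqrt(1.1956)
x = 1.093 um


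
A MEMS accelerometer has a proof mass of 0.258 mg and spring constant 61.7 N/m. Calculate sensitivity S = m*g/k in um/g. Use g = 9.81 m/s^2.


Step 1: Convert mass: m = 0.258 mg = 2.58e-07 kg
Step 2: S = m * g / k = 2.58e-07 * 9.81 / 61.7
Step 3: S = 4.10e-08 m/g
Step 4: Convert to um/g: S = 0.041 um/g


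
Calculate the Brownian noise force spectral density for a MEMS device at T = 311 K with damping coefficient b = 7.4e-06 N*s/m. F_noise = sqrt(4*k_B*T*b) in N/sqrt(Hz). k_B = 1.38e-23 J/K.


Step 1: Compute 4 * k_B * T * b
= 4 * 1.38e-23 * 311 * 7.4e-06
= 1.2704e-25 N^2/Hz
Step 2: F_noise = sqrt(1.2704e-25)
F_noise = 3.56e-13 N/sqrt(Hz)


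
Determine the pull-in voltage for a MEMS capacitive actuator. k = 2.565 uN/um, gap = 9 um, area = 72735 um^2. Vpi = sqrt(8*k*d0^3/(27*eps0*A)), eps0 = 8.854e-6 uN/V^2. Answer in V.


Step 1: Compute numerator: 8 * k * d0^3 = 8 * 2.565 * 9^3 = 14959.08
Step 2: Compute denominator: 27 * eps0 * A = 27 * 8.854e-6 * 72735 = 17.387884
Step 3: Vpi = sqrt(14959.08 / 17.387884)
Vpi = 29.33 V


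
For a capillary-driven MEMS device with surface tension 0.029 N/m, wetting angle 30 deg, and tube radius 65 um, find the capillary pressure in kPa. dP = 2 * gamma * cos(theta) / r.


Step 1: cos(30 deg) = 0.866
Step 2: Convert r to m: r = 65e-6 m
Step 3: dP = 2 * 0.029 * 0.866 / 65e-6 = 772.7 Pa
Step 4: Convert Pa to kPa (divide by 1000).
dP = 0.77 kPa


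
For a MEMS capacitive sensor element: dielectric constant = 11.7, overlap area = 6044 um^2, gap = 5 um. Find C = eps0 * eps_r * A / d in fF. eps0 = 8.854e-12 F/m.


Step 1: Convert area to m^2: A = 6044e-12 m^2
Step 2: Convert gap to m: d = 5e-6 m
Step 3: C = eps0 * eps_r * A / d
C = 8.854e-12 * 11.7 * 6044e-12 / 5e-6
Step 4: Convert to fF (multiply by 1e15).
C = 125.22 fF


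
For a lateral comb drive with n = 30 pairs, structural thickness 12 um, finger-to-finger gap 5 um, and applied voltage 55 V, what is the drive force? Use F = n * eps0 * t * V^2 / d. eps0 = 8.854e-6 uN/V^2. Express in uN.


Step 1: Parameters: n=30, eps0=8.854e-6 uN/V^2, t=12 um, V=55 V, d=5 um
Step 2: V^2 = 3025
Step 3: F = 30 * 8.854e-6 * 12 * 3025 / 5
F = 1.928 uN


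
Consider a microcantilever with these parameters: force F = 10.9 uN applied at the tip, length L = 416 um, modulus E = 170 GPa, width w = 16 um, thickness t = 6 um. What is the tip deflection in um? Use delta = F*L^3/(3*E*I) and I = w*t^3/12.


Step 1: Calculate the second moment of area.
I = w * t^3 / 12 = 16 * 6^3 / 12 = 288.0 um^4
Step 2: Convert E to consistent units (1 GPa = 1000 uN/um^2).
E = 170 GPa = 170000 uN/um^2
Step 3: Calculate tip deflection.
delta = F * L^3 / (3 * E * I)
delta = 10.9 * 416^3 / (3 * 170000 * 288.0)
delta = 5.3425 um


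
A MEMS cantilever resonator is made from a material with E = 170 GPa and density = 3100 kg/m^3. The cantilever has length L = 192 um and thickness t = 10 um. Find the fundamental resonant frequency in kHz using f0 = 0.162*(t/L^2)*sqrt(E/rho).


Step 1: Convert units to SI.
t_SI = 10e-6 m, L_SI = 192e-6 m
Step 2: Calculate sqrt(E/rho).
sqrt(170e9 / 3100) = 7405.32 m/s
Step 3: Compute f0.
f0 = 0.162 * 10e-6 / (192e-6)^2 * 7405.32 = 325429.1 Hz = 325.43 kHz


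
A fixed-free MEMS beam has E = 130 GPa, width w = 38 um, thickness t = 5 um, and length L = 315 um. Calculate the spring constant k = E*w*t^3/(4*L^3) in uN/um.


Step 1: Convert E to consistent units (1 GPa = 1000 uN/um^2).
E = 130 GPa = 130000 uN/um^2
Step 2: Compute t^3 = 5^3 = 125
Step 3: Compute L^3 = 315^3 = 31255875
Step 4: k = 130000 * 38 * 125 / (4 * 31255875)
k = 4.9391 uN/um


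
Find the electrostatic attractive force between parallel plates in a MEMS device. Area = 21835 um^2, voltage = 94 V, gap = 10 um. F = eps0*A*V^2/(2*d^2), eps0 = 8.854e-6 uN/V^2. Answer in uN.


Step 1: Identify parameters.
eps0 = 8.854e-6 uN/V^2, A = 21835 um^2, V = 94 V, d = 10 um
Step 2: Compute V^2 = 94^2 = 8836
Step 3: Compute d^2 = 10^2 = 100
Step 4: F = 0.5 * 8.854e-6 * 21835 * 8836 / 100
F = 8.541 uN


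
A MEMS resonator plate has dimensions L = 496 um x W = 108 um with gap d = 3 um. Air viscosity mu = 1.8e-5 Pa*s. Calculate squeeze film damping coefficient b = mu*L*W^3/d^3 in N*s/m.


Step 1: Convert to SI.
L = 496e-6 m, W = 108e-6 m, d = 3e-6 m
Step 2: W^3 = (108e-6)^3 = 1.26e-12 m^3
Step 3: d^3 = (3e-6)^3 = 2.70e-17 m^3
Step 4: b = 1.8e-5 * 496e-6 * 1.26e-12 / 2.70e-17
b = 4.17e-04 N*s/m


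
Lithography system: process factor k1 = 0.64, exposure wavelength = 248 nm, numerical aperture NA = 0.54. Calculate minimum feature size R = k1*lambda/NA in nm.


Step 1: Identify values: k1 = 0.64, lambda = 248 nm, NA = 0.54
Step 2: R = k1 * lambda / NA
R = 0.64 * 248 / 0.54
R = 293.9 nm


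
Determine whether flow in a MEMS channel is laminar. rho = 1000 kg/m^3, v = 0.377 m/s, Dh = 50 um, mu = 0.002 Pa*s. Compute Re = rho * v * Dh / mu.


Step 1: Convert Dh to meters: Dh = 50e-6 m
Step 2: Re = rho * v * Dh / mu
Re = 1000 * 0.377 * 50e-6 / 0.002
Re = 9.425
Since Re = 9.425 is below ~2300, the flow is laminar.


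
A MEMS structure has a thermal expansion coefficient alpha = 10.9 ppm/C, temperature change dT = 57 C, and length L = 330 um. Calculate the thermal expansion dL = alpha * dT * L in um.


Step 1: Convert CTE: alpha = 10.9 ppm/C = 10.9e-6 /C
Step 2: dL = 10.9e-6 * 57 * 330
dL = 0.205 um


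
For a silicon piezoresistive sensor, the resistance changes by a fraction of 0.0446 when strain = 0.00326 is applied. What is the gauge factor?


Step 1: Identify values.
dR/R = 0.0446, strain = 0.00326
Step 2: GF = (dR/R) / strain = 0.0446 / 0.00326
GF = 13.7


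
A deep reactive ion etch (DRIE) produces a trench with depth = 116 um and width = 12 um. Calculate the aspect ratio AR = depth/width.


Step 1: AR = depth / width
Step 2: AR = 116 / 12
AR = 9.7


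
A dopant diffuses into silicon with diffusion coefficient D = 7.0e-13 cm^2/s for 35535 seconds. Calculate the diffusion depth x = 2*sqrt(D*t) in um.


Step 1: Compute D*t = 7.0e-13 * 35535 = 2.48745e-08 cm^2
Step 2: sqrt(D*t) = 1.57717e-04 cm
Step 3: x = 2 * 1.57717e-04 cm = 3.15434e-04 cm
Step 4: Convert to um (1 cm = 1e4 um): x = 3.154 um


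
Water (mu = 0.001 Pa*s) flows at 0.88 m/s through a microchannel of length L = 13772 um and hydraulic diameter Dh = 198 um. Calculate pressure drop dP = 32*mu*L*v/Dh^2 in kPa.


Step 1: Convert to SI: L = 13772e-6 m, Dh = 198e-6 m
Step 2: dP = 32 * 0.001 * 13772e-6 * 0.88 / (198e-6)^2
Step 3: dP = 9892.35 Pa
Step 4: Convert to kPa: dP = 9.89 kPa


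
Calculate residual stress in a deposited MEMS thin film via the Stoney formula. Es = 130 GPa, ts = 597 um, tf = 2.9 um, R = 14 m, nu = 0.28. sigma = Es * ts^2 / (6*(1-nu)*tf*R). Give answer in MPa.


Step 1: Compute numerator: Es * ts^2 = 130 * 597^2 = 46333170 (GPa*um^2)
Step 2: Compute denominator (R in um): 6*(1-nu)*tf*R = 6*0.72*2.9*14e6 = 175392000.0 (um^2)
Step 3: sigma (GPa) = 46333170 / 175392000.0 = 2.64169e-01 GPa
Step 4: Convert to MPa (x1000): sigma = 264.2 MPa


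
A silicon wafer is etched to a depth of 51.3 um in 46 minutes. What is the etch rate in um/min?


Step 1: Etch rate = depth / time
Step 2: rate = 51.3 / 46
rate = 1.115 um/min


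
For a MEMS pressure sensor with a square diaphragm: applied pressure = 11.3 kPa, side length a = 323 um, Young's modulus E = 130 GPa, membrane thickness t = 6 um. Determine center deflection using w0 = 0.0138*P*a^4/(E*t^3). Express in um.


Step 1: Convert pressure to compatible units (E is in GPa, so P in GPa).
P = 11.3 kPa = 11.3e-6 GPa
Step 2: Compute numerator: 0.0138 * P * a^4.
a^4 = 323^4 = 10884540241
numerator = 0.0138 * 11.3e-6 * 10884540241 = 1.6973e+03
Step 3: Compute denominator: E * t^3 = 130 * 6^3 = 28080
Step 4: w0 = numerator / denominator = 1.6973e+03 / 28080 = 0.0604 um


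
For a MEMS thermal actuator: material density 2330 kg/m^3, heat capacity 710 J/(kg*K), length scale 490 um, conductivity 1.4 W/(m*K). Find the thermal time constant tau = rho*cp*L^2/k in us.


Step 1: Convert L to m: L = 490e-6 m
Step 2: L^2 = (490e-6)^2 = 2.401e-07 m^2
Step 3: tau = 2330 * 710 * 2.401e-07 / 1.4 = 2.8371245e-01 s
Step 4: Convert to microseconds (multiply by 1e6).
tau = 283712.45 us


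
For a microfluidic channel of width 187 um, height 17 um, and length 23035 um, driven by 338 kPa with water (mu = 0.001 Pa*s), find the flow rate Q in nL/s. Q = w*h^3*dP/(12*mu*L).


Step 1: Convert all dimensions to SI (meters).
w = 187e-6 m, h = 17e-6 m, L = 23035e-6 m, dP = 338e3 Pa
Step 2: Q = w * h^3 * dP / (12 * mu * L)
Q = 187e-6 * (17e-6)^3 * 338e3 / (12 * 0.001 * 23035e-6) = 1.12340308e-09 m^3/s
Step 3: Convert Q from m^3/s to nL/s (1 m^3 = 1e12 nL, so multiply by 1e12).
Q = 1123.403 nL/s


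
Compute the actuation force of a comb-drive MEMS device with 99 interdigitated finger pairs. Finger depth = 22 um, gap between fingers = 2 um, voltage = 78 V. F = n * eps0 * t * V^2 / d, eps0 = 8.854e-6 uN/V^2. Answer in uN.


Step 1: Parameters: n=99, eps0=8.854e-6 uN/V^2, t=22 um, V=78 V, d=2 um
Step 2: V^2 = 6084
Step 3: F = 99 * 8.854e-6 * 22 * 6084 / 2
F = 58.662 uN


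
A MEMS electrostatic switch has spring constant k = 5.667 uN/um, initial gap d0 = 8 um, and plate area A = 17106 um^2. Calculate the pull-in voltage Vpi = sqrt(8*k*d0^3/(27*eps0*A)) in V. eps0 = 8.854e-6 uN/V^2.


Step 1: Compute numerator: 8 * k * d0^3 = 8 * 5.667 * 8^3 = 23212.032
Step 2: Compute denominator: 27 * eps0 * A = 27 * 8.854e-6 * 17106 = 4.089326
Step 3: Vpi = sqrt(23212.032 / 4.089326)
Vpi = 75.34 V


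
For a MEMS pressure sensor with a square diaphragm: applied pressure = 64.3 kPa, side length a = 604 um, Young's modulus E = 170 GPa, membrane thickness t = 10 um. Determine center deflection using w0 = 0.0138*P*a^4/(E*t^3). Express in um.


Step 1: Convert pressure to compatible units (E is in GPa, so P in GPa).
P = 64.3 kPa = 64.3e-6 GPa
Step 2: Compute numerator: 0.0138 * P * a^4.
a^4 = 604^4 = 133090713856
numerator = 0.0138 * 64.3e-6 * 133090713856 = 1.18097e+05
Step 3: Compute denominator: E * t^3 = 170 * 10^3 = 170000
Step 4: w0 = numerator / denominator = 1.18097e+05 / 170000 = 0.6947 um


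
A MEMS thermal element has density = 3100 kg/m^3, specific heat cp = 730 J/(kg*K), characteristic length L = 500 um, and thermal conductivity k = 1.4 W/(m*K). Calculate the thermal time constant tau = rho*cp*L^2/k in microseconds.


Step 1: Convert L to m: L = 500e-6 m
Step 2: L^2 = (500e-6)^2 = 2.5e-07 m^2
Step 3: tau = 3100 * 730 * 2.5e-07 / 1.4 = 4.0410714286e-01 s
Step 4: Convert to microseconds (multiply by 1e6).
tau = 404107.143 us


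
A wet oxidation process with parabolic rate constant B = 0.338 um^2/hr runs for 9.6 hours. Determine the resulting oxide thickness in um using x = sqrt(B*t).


Step 1: Compute B*t = 0.338 * 9.6 = 3.2448
Step 2: x = sqrt(3.2448)
x = 1.801 um


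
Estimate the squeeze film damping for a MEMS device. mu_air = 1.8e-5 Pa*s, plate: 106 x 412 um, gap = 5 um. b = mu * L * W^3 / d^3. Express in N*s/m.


Step 1: Convert to SI.
L = 106e-6 m, W = 412e-6 m, d = 5e-6 m
Step 2: W^3 = (412e-6)^3 = 6.99e-11 m^3
Step 3: d^3 = (5e-6)^3 = 1.25e-16 m^3
Step 4: b = 1.8e-5 * 106e-6 * 6.99e-11 / 1.25e-16
b = 1.07e-03 N*s/m


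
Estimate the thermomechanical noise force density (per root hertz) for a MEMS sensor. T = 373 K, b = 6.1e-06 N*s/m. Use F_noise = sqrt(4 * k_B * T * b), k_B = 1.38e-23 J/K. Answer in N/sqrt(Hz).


Step 1: Compute 4 * k_B * T * b
= 4 * 1.38e-23 * 373 * 6.1e-06
= 1.2560e-25 N^2/Hz
Step 2: F_noise = sqrt(1.2560e-25)
F_noise = 3.54e-13 N/sqrt(Hz)


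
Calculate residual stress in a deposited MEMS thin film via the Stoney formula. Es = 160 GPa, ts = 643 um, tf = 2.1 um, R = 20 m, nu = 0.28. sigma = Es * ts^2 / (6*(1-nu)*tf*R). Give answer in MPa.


Step 1: Compute numerator: Es * ts^2 = 160 * 643^2 = 66151840 (GPa*um^2)
Step 2: Compute denominator (R in um): 6*(1-nu)*tf*R = 6*0.72*2.1*20e6 = 181440000.0 (um^2)
Step 3: sigma (GPa) = 66151840 / 181440000.0 = 3.64593e-01 GPa
Step 4: Convert to MPa (x1000): sigma = 364.6 MPa


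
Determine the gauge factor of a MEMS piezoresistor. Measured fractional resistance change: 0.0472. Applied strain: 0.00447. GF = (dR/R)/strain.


Step 1: Identify values.
dR/R = 0.0472, strain = 0.00447
Step 2: GF = (dR/R) / strain = 0.0472 / 0.00447
GF = 10.6


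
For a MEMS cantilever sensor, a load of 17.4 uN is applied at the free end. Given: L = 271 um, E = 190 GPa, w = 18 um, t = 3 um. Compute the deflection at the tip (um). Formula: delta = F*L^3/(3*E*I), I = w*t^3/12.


Step 1: Calculate the second moment of area.
I = w * t^3 / 12 = 18 * 3^3 / 12 = 40.5 um^4
Step 2: Convert E to consistent units (1 GPa = 1000 uN/um^2).
E = 190 GPa = 190000 uN/um^2
Step 3: Calculate tip deflection.
delta = F * L^3 / (3 * E * I)
delta = 17.4 * 271^3 / (3 * 190000 * 40.5)
delta = 15.0012 um


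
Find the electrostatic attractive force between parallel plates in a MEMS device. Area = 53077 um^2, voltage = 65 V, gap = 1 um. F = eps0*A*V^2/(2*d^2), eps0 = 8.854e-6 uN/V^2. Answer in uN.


Step 1: Identify parameters.
eps0 = 8.854e-6 uN/V^2, A = 53077 um^2, V = 65 V, d = 1 um
Step 2: Compute V^2 = 65^2 = 4225
Step 3: Compute d^2 = 1^2 = 1
Step 4: F = 0.5 * 8.854e-6 * 53077 * 4225 / 1
F = 992.756 uN


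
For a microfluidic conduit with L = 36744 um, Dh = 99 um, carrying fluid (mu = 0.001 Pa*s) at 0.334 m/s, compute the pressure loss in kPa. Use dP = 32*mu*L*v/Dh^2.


Step 1: Convert to SI: L = 36744e-6 m, Dh = 99e-6 m
Step 2: dP = 32 * 0.001 * 36744e-6 * 0.334 / (99e-6)^2
Step 3: dP = 40069.37 Pa
Step 4: Convert to kPa: dP = 40.07 kPa
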